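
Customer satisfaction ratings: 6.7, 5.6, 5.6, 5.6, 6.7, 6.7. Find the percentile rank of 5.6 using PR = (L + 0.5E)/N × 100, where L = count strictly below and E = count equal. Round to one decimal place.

N = 6.
Strictly below 5.6: 0. Equal to 5.6: 3.
PR = (0 + 0.5·3)/6 × 100 = 25.0

25.0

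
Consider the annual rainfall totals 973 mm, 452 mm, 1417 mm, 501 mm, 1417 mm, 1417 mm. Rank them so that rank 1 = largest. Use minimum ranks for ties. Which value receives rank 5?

501

Sorted (descending): 1417, 1417, 1417, 973, 501, 452
The 3 values of 1417 occupy positions 1–3 → each gets rank 1.
Rank 5 → value 501.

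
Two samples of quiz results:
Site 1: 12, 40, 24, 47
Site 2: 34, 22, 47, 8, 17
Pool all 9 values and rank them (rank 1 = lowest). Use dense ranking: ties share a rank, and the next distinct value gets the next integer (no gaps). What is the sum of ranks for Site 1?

Sorted (ascending): 8, 12, 17, 22, 24, 34, 40, 47, 47
The 2 values of 47 share dense rank 8.
Remaining distinct values take the next consecutive integers.
Site 1 values → pooled ranks: 12→2, 40→7, 24→5, 47→8
Rank sum = 2 + 7 + 5 + 8 = 22

22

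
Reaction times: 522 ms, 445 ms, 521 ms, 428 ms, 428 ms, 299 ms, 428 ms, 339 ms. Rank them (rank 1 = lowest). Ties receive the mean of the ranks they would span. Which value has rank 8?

Sorted (ascending): 299, 339, 428, 428, 428, 445, 521, 522
The 3 values of 428 occupy positions 3–5 → average rank 4.
Rank 8 → value 522.

522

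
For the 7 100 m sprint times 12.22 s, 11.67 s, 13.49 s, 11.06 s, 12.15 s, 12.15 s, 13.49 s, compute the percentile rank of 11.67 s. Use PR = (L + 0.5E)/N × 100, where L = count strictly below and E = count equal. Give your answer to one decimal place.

N = 7.
Strictly below 11.67: 1. Equal to 11.67: 1.
PR = (1 + 0.5·1)/7 × 100 = 21.4

21.4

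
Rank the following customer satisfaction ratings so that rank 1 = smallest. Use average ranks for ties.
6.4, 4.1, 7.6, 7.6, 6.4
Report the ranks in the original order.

Sorted (ascending): 4.1, 6.4, 6.4, 7.6, 7.6
The 2 values of 6.4 occupy positions 2–3 → average rank (2+3)/2 = 2.5.
The 2 values of 7.6 occupy positions 4–5 → average rank (4+5)/2 = 4.5.

2.5, 1, 4.5, 4.5, 2.5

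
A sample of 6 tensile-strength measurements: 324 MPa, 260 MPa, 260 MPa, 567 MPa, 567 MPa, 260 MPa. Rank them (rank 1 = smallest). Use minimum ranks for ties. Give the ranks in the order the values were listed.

4, 1, 1, 5, 5, 1

Sorted (ascending): 260, 260, 260, 324, 567, 567
The 3 values of 260 occupy positions 1–3 → each gets rank 1.
The 2 values of 567 occupy positions 5–6 → each gets rank 5.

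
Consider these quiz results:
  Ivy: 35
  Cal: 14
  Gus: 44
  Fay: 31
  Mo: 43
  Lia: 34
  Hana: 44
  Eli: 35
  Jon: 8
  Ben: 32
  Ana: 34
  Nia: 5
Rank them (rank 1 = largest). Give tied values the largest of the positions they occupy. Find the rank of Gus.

Sorted (descending): 44, 44, 43, 35, 35, 34, 34, 32, 31, 14, 8, 5
The 2 values of 44 occupy positions 1–2 → each gets rank 2.
The 2 values of 35 occupy positions 4–5 → each gets rank 5.
The 2 values of 34 occupy positions 6–7 → each gets rank 7.
Gus has value 44 → rank 2.

2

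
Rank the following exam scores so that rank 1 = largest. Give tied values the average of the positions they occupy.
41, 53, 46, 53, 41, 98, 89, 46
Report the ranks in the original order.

Sorted (descending): 98, 89, 53, 53, 46, 46, 41, 41
The 2 values of 53 occupy positions 3–4 → average rank (3+4)/2 = 3.5.
The 2 values of 46 occupy positions 5–6 → average rank (5+6)/2 = 5.5.
The 2 values of 41 occupy positions 7–8 → average rank (7+8)/2 = 7.5.

7.5, 3.5, 5.5, 3.5, 7.5, 1, 2, 5.5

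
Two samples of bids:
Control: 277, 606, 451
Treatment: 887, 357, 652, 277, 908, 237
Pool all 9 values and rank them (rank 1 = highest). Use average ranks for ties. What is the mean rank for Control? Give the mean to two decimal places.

Sorted (descending): 908, 887, 652, 606, 451, 357, 277, 277, 237
The 2 values of 277 occupy positions 7–8 → average rank (7+8)/2 = 7.5.
Control values → pooled ranks: 277→7.5, 606→4, 451→5
Mean rank = (7.5 + 4 + 5) / 3 = 5.50

5.50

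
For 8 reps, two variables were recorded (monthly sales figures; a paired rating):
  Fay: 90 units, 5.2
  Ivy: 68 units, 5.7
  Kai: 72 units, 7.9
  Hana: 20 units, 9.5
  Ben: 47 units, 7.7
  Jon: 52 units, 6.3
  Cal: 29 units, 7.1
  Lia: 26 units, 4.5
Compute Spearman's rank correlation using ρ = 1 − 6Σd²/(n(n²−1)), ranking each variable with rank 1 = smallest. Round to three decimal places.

Ranks of variable 1: 8, 6, 7, 1, 4, 5, 3, 2
Ranks of variable 2: 2, 3, 7, 8, 6, 4, 5, 1
d = r₁ − r₂: 6, 3, 0, -7, -2, 1, -2, 1
d²: 36, 9, 0, 49, 4, 1, 4, 1; Σd² = 104
ρ = 1 − 6·104/(8·63) = 1 − 624/504 = -0.238

-0.238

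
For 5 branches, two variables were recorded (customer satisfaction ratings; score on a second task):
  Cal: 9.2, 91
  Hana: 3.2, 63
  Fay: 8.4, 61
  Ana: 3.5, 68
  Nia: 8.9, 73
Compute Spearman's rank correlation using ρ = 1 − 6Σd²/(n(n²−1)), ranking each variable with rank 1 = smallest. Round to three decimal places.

Ranks of variable 1: 5, 1, 3, 2, 4
Ranks of variable 2: 5, 2, 1, 3, 4
d = r₁ − r₂: 0, -1, 2, -1, 0
d²: 0, 1, 4, 1, 0; Σd² = 6
ρ = 1 − 6·6/(5·24) = 1 − 36/120 = 0.700

0.700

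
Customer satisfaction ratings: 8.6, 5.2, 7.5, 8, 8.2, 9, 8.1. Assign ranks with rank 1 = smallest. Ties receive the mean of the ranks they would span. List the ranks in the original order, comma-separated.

Sorted (ascending): 5.2, 7.5, 8, 8.1, 8.2, 8.6, 9
No ties — each value takes its position as its rank.

6, 1, 2, 3, 5, 7, 4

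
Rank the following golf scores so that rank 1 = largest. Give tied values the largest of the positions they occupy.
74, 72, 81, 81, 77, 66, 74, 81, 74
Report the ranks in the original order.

7, 8, 3, 3, 4, 9, 7, 3, 7

Sorted (descending): 81, 81, 81, 77, 74, 74, 74, 72, 66
The 3 values of 81 occupy positions 1–3 → each gets rank 3.
The 3 values of 74 occupy positions 5–7 → each gets rank 7.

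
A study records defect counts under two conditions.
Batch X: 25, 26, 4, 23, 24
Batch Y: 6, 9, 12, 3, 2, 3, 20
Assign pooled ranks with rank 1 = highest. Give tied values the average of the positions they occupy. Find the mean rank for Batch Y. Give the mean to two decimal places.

8.43

Sorted (descending): 26, 25, 24, 23, 20, 12, 9, 6, 4, 3, 3, 2
The 2 values of 3 occupy positions 10–11 → average rank (10+11)/2 = 10.5.
Batch Y values → pooled ranks: 6→8, 9→7, 12→6, 3→10.5, 2→12, 3→10.5, 20→5
Mean rank = (8 + 7 + 6 + 10.5 + 12 + 10.5 + 5) / 7 = 8.43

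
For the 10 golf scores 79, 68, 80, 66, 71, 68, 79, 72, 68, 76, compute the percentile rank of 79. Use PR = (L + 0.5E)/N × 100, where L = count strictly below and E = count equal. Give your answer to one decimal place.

80.0

N = 10.
Strictly below 79: 7. Equal to 79: 2.
PR = (7 + 0.5·2)/10 × 100 = 80.0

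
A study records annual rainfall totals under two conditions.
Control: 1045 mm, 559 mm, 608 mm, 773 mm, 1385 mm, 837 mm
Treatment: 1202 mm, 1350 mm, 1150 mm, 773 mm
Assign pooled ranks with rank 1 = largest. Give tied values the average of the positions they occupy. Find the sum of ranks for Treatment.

16.5

Sorted (descending): 1385, 1350, 1202, 1150, 1045, 837, 773, 773, 608, 559
The 2 values of 773 occupy positions 7–8 → average rank (7+8)/2 = 7.5.
Treatment values → pooled ranks: 1202→3, 1350→2, 1150→4, 773→7.5
Rank sum = 3 + 2 + 4 + 7.5 = 16.5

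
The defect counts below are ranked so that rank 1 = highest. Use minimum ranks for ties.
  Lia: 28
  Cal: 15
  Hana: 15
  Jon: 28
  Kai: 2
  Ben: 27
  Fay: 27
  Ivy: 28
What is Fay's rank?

4

Sorted (descending): 28, 28, 28, 27, 27, 15, 15, 2
The 3 values of 28 occupy positions 1–3 → each gets rank 1.
The 2 values of 27 occupy positions 4–5 → each gets rank 4.
The 2 values of 15 occupy positions 6–7 → each gets rank 6.
Fay has value 27 → rank 4.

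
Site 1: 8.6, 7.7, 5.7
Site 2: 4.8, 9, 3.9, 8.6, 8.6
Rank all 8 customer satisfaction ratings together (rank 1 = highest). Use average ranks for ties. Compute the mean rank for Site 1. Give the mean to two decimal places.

Sorted (descending): 9, 8.6, 8.6, 8.6, 7.7, 5.7, 4.8, 3.9
The 3 values of 8.6 occupy positions 2–4 → average rank 3.
Site 1 values → pooled ranks: 8.6→3, 7.7→5, 5.7→6
Mean rank = (3 + 5 + 6) / 3 = 4.67

4.67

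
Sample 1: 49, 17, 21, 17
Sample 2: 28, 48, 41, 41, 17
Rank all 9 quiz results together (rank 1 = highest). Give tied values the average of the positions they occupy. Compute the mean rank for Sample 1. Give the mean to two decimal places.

5.75

Sorted (descending): 49, 48, 41, 41, 28, 21, 17, 17, 17
The 2 values of 41 occupy positions 3–4 → average rank (3+4)/2 = 3.5.
The 3 values of 17 occupy positions 7–9 → average rank 8.
Sample 1 values → pooled ranks: 49→1, 17→8, 21→6, 17→8
Mean rank = (1 + 8 + 6 + 8) / 4 = 5.75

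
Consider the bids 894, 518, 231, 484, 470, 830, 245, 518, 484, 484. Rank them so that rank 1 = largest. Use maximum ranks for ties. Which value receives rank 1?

Sorted (descending): 894, 830, 518, 518, 484, 484, 484, 470, 245, 231
The 2 values of 518 occupy positions 3–4 → each gets rank 4.
The 3 values of 484 occupy positions 5–7 → each gets rank 7.
Rank 1 → value 894.

894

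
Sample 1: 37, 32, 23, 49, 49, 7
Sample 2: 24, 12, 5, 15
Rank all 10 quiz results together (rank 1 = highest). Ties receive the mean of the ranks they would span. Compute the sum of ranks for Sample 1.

25

Sorted (descending): 49, 49, 37, 32, 24, 23, 15, 12, 7, 5
The 2 values of 49 occupy positions 1–2 → average rank (1+2)/2 = 1.5.
Sample 1 values → pooled ranks: 37→3, 32→4, 23→6, 49→1.5, 49→1.5, 7→9
Rank sum = 3 + 4 + 6 + 1.5 + 1.5 + 9 = 25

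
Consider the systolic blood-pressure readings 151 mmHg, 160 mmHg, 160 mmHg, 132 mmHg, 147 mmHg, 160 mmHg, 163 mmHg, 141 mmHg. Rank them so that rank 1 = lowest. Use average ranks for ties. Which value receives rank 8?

163

Sorted (ascending): 132, 141, 147, 151, 160, 160, 160, 163
The 3 values of 160 occupy positions 5–7 → average rank 6.
Rank 8 → value 163.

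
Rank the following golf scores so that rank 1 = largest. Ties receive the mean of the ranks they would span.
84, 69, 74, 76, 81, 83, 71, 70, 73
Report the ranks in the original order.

1, 9, 5, 4, 3, 2, 7, 8, 6

Sorted (descending): 84, 83, 81, 76, 74, 73, 71, 70, 69
No ties — each value takes its position as its rank.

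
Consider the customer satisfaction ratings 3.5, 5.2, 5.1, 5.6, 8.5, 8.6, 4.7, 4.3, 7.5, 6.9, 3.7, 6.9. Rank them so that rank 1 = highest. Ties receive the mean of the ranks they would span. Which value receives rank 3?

7.5

Sorted (descending): 8.6, 8.5, 7.5, 6.9, 6.9, 5.6, 5.2, 5.1, 4.7, 4.3, 3.7, 3.5
The 2 values of 6.9 occupy positions 4–5 → average rank (4+5)/2 = 4.5.
Rank 3 → value 7.5.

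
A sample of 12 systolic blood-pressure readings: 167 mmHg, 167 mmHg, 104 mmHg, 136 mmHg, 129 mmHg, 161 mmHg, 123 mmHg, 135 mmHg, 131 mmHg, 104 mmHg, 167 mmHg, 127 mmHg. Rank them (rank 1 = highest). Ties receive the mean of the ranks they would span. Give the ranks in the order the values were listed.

2, 2, 11.5, 5, 8, 4, 10, 6, 7, 11.5, 2, 9

Sorted (descending): 167, 167, 167, 161, 136, 135, 131, 129, 127, 123, 104, 104
The 3 values of 167 occupy positions 1–3 → average rank 2.
The 2 values of 104 occupy positions 11–12 → average rank (11+12)/2 = 11.5.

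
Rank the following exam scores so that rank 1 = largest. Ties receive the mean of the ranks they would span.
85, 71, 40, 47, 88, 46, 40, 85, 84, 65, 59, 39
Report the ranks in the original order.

2.5, 5, 10.5, 8, 1, 9, 10.5, 2.5, 4, 6, 7, 12

Sorted (descending): 88, 85, 85, 84, 71, 65, 59, 47, 46, 40, 40, 39
The 2 values of 85 occupy positions 2–3 → average rank (2+3)/2 = 2.5.
The 2 values of 40 occupy positions 10–11 → average rank (10+11)/2 = 10.5.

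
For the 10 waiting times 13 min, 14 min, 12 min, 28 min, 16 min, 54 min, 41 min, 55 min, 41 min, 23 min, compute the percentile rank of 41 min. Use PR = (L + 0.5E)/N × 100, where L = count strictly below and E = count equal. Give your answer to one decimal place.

N = 10.
Strictly below 41: 6. Equal to 41: 2.
PR = (6 + 0.5·2)/10 × 100 = 70.0

70.0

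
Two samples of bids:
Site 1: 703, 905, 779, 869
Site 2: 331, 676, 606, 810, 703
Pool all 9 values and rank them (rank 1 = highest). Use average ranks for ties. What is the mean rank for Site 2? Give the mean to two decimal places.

6.50

Sorted (descending): 905, 869, 810, 779, 703, 703, 676, 606, 331
The 2 values of 703 occupy positions 5–6 → average rank (5+6)/2 = 5.5.
Site 2 values → pooled ranks: 331→9, 676→7, 606→8, 810→3, 703→5.5
Mean rank = (9 + 7 + 8 + 3 + 5.5) / 5 = 6.50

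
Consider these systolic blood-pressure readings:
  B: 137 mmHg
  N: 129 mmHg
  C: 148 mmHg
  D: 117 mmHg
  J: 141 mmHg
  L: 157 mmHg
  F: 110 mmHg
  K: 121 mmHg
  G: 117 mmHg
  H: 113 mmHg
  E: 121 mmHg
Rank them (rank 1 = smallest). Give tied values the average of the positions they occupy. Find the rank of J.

Sorted (ascending): 110, 113, 117, 117, 121, 121, 129, 137, 141, 148, 157
The 2 values of 117 occupy positions 3–4 → average rank (3+4)/2 = 3.5.
The 2 values of 121 occupy positions 5–6 → average rank (5+6)/2 = 5.5.
J has value 141 mmHg → rank 9.

9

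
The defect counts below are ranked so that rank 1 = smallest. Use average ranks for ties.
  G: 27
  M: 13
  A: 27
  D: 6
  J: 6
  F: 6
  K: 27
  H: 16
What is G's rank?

Sorted (ascending): 6, 6, 6, 13, 16, 27, 27, 27
The 3 values of 6 occupy positions 1–3 → average rank 2.
The 3 values of 27 occupy positions 6–8 → average rank 7.
G has value 27 → rank 7.

7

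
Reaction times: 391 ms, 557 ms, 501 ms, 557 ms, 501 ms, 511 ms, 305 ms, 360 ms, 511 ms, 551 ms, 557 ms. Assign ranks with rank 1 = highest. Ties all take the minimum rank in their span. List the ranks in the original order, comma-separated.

Sorted (descending): 557, 557, 557, 551, 511, 511, 501, 501, 391, 360, 305
The 3 values of 557 occupy positions 1–3 → each gets rank 1.
The 2 values of 511 occupy positions 5–6 → each gets rank 5.
The 2 values of 501 occupy positions 7–8 → each gets rank 7.

9, 1, 7, 1, 7, 5, 11, 10, 5, 4, 1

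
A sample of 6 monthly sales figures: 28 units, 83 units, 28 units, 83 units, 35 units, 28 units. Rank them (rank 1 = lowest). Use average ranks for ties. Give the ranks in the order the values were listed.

2, 5.5, 2, 5.5, 4, 2

Sorted (ascending): 28, 28, 28, 35, 83, 83
The 3 values of 28 occupy positions 1–3 → average rank 2.
The 2 values of 83 occupy positions 5–6 → average rank (5+6)/2 = 5.5.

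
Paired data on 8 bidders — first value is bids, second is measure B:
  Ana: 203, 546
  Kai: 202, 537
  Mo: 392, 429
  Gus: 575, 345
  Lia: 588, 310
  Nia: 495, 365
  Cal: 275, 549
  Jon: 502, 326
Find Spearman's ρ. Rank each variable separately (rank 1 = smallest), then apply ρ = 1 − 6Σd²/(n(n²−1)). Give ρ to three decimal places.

Ranks of variable 1: 2, 1, 4, 7, 8, 5, 3, 6
Ranks of variable 2: 7, 6, 5, 3, 1, 4, 8, 2
d = r₁ − r₂: -5, -5, -1, 4, 7, 1, -5, 4
d²: 25, 25, 1, 16, 49, 1, 25, 16; Σd² = 158
ρ = 1 − 6·158/(8·63) = 1 − 948/504 = -0.881

-0.881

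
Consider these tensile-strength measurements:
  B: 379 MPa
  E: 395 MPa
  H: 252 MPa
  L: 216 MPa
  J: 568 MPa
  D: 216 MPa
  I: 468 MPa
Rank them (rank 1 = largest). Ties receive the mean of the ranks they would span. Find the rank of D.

Sorted (descending): 568, 468, 395, 379, 252, 216, 216
The 2 values of 216 occupy positions 6–7 → average rank (6+7)/2 = 6.5.
D has value 216 MPa → rank 6.5.

6.5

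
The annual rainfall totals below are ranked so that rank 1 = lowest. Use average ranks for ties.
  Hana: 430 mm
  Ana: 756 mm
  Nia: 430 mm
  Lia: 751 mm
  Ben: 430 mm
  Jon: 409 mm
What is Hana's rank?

Sorted (ascending): 409, 430, 430, 430, 751, 756
The 3 values of 430 occupy positions 2–4 → average rank 3.
Hana has value 430 mm → rank 3.

3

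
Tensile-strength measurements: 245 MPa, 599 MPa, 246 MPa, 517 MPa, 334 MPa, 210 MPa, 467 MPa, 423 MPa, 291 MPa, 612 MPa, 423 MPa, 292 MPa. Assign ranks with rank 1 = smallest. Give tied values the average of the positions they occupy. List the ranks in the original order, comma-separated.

Sorted (ascending): 210, 245, 246, 291, 292, 334, 423, 423, 467, 517, 599, 612
The 2 values of 423 occupy positions 7–8 → average rank (7+8)/2 = 7.5.

2, 11, 3, 10, 6, 1, 9, 7.5, 4, 12, 7.5, 5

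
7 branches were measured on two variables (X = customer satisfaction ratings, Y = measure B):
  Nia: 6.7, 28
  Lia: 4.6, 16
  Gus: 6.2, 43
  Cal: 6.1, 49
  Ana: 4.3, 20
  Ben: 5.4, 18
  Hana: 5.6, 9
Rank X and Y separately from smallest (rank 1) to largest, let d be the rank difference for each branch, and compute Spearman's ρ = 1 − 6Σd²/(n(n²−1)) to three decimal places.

0.536

Ranks of variable 1: 7, 2, 6, 5, 1, 3, 4
Ranks of variable 2: 5, 2, 6, 7, 4, 3, 1
d = r₁ − r₂: 2, 0, 0, -2, -3, 0, 3
d²: 4, 0, 0, 4, 9, 0, 9; Σd² = 26
ρ = 1 − 6·26/(7·48) = 1 − 156/336 = 0.536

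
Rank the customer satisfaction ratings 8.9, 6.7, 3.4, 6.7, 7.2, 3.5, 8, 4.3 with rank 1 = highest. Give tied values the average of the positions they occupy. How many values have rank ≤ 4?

3

Sorted (descending): 8.9, 8, 7.2, 6.7, 6.7, 4.3, 3.5, 3.4
The 2 values of 6.7 occupy positions 4–5 → average rank (4+5)/2 = 4.5.
Ranks ≤ 4: {1, 2, 3} → 3 values.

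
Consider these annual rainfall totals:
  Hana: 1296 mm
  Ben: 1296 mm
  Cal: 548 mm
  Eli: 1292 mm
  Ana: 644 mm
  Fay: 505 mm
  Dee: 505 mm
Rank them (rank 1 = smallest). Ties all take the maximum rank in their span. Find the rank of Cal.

3

Sorted (ascending): 505, 505, 548, 644, 1292, 1296, 1296
The 2 values of 505 occupy positions 1–2 → each gets rank 2.
The 2 values of 1296 occupy positions 6–7 → each gets rank 7.
Cal has value 548 mm → rank 3.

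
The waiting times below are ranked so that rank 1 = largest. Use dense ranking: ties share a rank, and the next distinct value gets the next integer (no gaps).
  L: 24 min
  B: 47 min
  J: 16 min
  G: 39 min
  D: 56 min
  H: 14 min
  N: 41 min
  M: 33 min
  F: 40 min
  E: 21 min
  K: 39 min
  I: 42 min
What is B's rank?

2

Sorted (descending): 56, 47, 42, 41, 40, 39, 39, 33, 24, 21, 16, 14
The 2 values of 39 share dense rank 6.
Remaining distinct values take the next consecutive integers.
B has value 47 min → rank 2.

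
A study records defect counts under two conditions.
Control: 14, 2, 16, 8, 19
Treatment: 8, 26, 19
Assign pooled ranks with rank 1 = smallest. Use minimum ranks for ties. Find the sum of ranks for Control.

18

Sorted (ascending): 2, 8, 8, 14, 16, 19, 19, 26
The 2 values of 8 occupy positions 2–3 → each gets rank 2.
The 2 values of 19 occupy positions 6–7 → each gets rank 6.
Control values → pooled ranks: 14→4, 2→1, 16→5, 8→2, 19→6
Rank sum = 4 + 1 + 5 + 2 + 6 = 18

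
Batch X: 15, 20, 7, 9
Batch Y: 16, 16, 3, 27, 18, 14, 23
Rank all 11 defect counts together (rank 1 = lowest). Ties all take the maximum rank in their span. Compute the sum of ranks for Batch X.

19

Sorted (ascending): 3, 7, 9, 14, 15, 16, 16, 18, 20, 23, 27
The 2 values of 16 occupy positions 6–7 → each gets rank 7.
Batch X values → pooled ranks: 15→5, 20→9, 7→2, 9→3
Rank sum = 5 + 9 + 2 + 3 = 19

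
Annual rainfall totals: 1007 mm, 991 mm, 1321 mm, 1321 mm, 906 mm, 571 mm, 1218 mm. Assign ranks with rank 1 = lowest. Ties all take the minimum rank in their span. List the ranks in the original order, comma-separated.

Sorted (ascending): 571, 906, 991, 1007, 1218, 1321, 1321
The 2 values of 1321 occupy positions 6–7 → each gets rank 6.

4, 3, 6, 6, 2, 1, 5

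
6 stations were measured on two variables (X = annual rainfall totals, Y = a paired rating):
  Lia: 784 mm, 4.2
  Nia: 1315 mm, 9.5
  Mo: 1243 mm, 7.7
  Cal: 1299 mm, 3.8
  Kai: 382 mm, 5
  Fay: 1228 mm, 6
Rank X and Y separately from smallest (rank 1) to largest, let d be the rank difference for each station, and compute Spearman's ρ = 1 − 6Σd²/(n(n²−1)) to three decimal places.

0.371

Ranks of variable 1: 2, 6, 4, 5, 1, 3
Ranks of variable 2: 2, 6, 5, 1, 3, 4
d = r₁ − r₂: 0, 0, -1, 4, -2, -1
d²: 0, 0, 1, 16, 4, 1; Σd² = 22
ρ = 1 − 6·22/(6·35) = 1 − 132/210 = 0.371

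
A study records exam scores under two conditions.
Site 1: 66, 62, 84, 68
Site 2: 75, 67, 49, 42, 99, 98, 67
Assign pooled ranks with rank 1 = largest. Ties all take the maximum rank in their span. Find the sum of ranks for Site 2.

Sorted (descending): 99, 98, 84, 75, 68, 67, 67, 66, 62, 49, 42
The 2 values of 67 occupy positions 6–7 → each gets rank 7.
Site 2 values → pooled ranks: 75→4, 67→7, 49→10, 42→11, 99→1, 98→2, 67→7
Rank sum = 4 + 7 + 10 + 11 + 1 + 2 + 7 = 42

42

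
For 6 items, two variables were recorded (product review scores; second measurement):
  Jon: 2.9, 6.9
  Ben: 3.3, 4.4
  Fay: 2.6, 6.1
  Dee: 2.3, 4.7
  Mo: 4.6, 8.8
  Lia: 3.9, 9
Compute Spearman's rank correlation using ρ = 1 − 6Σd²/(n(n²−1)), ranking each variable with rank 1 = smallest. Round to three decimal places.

0.600

Ranks of variable 1: 3, 4, 2, 1, 6, 5
Ranks of variable 2: 4, 1, 3, 2, 5, 6
d = r₁ − r₂: -1, 3, -1, -1, 1, -1
d²: 1, 9, 1, 1, 1, 1; Σd² = 14
ρ = 1 − 6·14/(6·35) = 1 − 84/210 = 0.600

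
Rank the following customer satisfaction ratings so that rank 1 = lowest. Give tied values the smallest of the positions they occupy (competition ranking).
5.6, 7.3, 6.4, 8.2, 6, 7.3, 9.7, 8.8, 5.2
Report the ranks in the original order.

Sorted (ascending): 5.2, 5.6, 6, 6.4, 7.3, 7.3, 8.2, 8.8, 9.7
The 2 values of 7.3 occupy positions 5–6 → each gets rank 5.

2, 5, 4, 7, 3, 5, 9, 8, 1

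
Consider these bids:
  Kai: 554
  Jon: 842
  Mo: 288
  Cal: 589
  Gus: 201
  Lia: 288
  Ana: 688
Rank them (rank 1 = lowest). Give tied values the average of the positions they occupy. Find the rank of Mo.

2.5

Sorted (ascending): 201, 288, 288, 554, 589, 688, 842
The 2 values of 288 occupy positions 2–3 → average rank (2+3)/2 = 2.5.
Mo has value 288 → rank 2.5.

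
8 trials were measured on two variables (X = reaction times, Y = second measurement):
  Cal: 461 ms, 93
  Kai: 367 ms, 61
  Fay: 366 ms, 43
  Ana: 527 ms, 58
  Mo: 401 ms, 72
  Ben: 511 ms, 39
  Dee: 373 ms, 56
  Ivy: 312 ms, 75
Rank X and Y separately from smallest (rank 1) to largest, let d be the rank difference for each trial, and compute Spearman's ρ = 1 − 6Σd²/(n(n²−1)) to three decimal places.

-0.167

Ranks of variable 1: 6, 3, 2, 8, 5, 7, 4, 1
Ranks of variable 2: 8, 5, 2, 4, 6, 1, 3, 7
d = r₁ − r₂: -2, -2, 0, 4, -1, 6, 1, -6
d²: 4, 4, 0, 16, 1, 36, 1, 36; Σd² = 98
ρ = 1 − 6·98/(8·63) = 1 − 588/504 = -0.167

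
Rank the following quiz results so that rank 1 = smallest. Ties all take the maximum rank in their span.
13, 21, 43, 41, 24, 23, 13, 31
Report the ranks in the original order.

2, 3, 8, 7, 5, 4, 2, 6

Sorted (ascending): 13, 13, 21, 23, 24, 31, 41, 43
The 2 values of 13 occupy positions 1–2 → each gets rank 2.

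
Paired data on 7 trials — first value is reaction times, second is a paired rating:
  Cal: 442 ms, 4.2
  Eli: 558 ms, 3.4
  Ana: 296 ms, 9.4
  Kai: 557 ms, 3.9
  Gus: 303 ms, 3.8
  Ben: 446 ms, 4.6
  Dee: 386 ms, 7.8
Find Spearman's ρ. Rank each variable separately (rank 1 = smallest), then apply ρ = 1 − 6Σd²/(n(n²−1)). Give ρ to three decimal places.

-0.607

Ranks of variable 1: 4, 7, 1, 6, 2, 5, 3
Ranks of variable 2: 4, 1, 7, 3, 2, 5, 6
d = r₁ − r₂: 0, 6, -6, 3, 0, 0, -3
d²: 0, 36, 36, 9, 0, 0, 9; Σd² = 90
ρ = 1 − 6·90/(7·48) = 1 − 540/336 = -0.607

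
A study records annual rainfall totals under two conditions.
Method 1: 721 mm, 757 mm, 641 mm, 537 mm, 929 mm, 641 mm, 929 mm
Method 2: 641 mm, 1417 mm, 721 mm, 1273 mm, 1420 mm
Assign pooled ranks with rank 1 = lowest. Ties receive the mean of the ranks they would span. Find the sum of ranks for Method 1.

Sorted (ascending): 537, 641, 641, 641, 721, 721, 757, 929, 929, 1273, 1417, 1420
The 3 values of 641 occupy positions 2–4 → average rank 3.
The 2 values of 721 occupy positions 5–6 → average rank (5+6)/2 = 5.5.
The 2 values of 929 occupy positions 8–9 → average rank (8+9)/2 = 8.5.
Method 1 values → pooled ranks: 721→5.5, 757→7, 641→3, 537→1, 929→8.5, 641→3, 929→8.5
Rank sum = 5.5 + 7 + 3 + 1 + 8.5 + 3 + 8.5 = 36.5

36.5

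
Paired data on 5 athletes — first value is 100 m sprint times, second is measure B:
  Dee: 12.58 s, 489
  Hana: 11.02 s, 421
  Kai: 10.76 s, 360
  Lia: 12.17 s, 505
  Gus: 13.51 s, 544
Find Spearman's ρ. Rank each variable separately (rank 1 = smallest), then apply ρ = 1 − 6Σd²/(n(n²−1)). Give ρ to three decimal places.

0.900

Ranks of variable 1: 4, 2, 1, 3, 5
Ranks of variable 2: 3, 2, 1, 4, 5
d = r₁ − r₂: 1, 0, 0, -1, 0
d²: 1, 0, 0, 1, 0; Σd² = 2
ρ = 1 − 6·2/(5·24) = 1 − 12/120 = 0.900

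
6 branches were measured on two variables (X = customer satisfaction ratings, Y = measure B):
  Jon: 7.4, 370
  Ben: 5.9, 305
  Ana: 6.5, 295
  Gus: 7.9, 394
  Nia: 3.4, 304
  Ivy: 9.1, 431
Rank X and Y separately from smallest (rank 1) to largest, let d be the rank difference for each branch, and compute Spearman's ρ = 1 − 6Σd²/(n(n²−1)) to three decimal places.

Ranks of variable 1: 4, 2, 3, 5, 1, 6
Ranks of variable 2: 4, 3, 1, 5, 2, 6
d = r₁ − r₂: 0, -1, 2, 0, -1, 0
d²: 0, 1, 4, 0, 1, 0; Σd² = 6
ρ = 1 − 6·6/(6·35) = 1 − 36/210 = 0.829

0.829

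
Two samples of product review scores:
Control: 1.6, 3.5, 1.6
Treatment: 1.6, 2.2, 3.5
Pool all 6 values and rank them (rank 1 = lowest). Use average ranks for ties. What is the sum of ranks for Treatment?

Sorted (ascending): 1.6, 1.6, 1.6, 2.2, 3.5, 3.5
The 3 values of 1.6 occupy positions 1–3 → average rank 2.
The 2 values of 3.5 occupy positions 5–6 → average rank (5+6)/2 = 5.5.
Treatment values → pooled ranks: 1.6→2, 2.2→4, 3.5→5.5
Rank sum = 2 + 4 + 5.5 = 11.5

11.5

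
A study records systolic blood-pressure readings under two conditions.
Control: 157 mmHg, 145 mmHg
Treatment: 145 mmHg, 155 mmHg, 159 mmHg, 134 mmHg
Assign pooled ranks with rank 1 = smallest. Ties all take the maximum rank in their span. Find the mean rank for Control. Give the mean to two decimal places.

4.00

Sorted (ascending): 134, 145, 145, 155, 157, 159
The 2 values of 145 occupy positions 2–3 → each gets rank 3.
Control values → pooled ranks: 157→5, 145→3
Mean rank = (5 + 3) / 2 = 4.00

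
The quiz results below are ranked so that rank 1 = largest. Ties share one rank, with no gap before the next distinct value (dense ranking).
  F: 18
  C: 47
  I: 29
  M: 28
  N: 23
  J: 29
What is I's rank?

Sorted (descending): 47, 29, 29, 28, 23, 18
The 2 values of 29 share dense rank 2.
Remaining distinct values take the next consecutive integers.
I has value 29 → rank 2.

2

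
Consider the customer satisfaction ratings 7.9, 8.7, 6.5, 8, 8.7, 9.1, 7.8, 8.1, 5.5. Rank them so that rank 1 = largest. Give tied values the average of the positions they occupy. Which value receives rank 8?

6.5

Sorted (descending): 9.1, 8.7, 8.7, 8.1, 8, 7.9, 7.8, 6.5, 5.5
The 2 values of 8.7 occupy positions 2–3 → average rank (2+3)/2 = 2.5.
Rank 8 → value 6.5.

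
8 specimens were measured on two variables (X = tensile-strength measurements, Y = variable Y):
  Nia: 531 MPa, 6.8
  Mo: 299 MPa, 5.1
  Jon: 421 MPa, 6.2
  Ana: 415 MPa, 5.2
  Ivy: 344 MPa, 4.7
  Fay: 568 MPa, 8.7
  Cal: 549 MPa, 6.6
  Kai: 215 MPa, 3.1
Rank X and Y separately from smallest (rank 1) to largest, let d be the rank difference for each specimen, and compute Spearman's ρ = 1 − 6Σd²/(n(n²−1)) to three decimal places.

0.952

Ranks of variable 1: 6, 2, 5, 4, 3, 8, 7, 1
Ranks of variable 2: 7, 3, 5, 4, 2, 8, 6, 1
d = r₁ − r₂: -1, -1, 0, 0, 1, 0, 1, 0
d²: 1, 1, 0, 0, 1, 0, 1, 0; Σd² = 4
ρ = 1 − 6·4/(8·63) = 1 − 24/504 = 0.952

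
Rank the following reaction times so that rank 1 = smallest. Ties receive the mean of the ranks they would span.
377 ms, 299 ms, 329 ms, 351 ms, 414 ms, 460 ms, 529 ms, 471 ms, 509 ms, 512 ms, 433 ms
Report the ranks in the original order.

4, 1, 2, 3, 5, 7, 11, 8, 9, 10, 6

Sorted (ascending): 299, 329, 351, 377, 414, 433, 460, 471, 509, 512, 529
No ties — each value takes its position as its rank.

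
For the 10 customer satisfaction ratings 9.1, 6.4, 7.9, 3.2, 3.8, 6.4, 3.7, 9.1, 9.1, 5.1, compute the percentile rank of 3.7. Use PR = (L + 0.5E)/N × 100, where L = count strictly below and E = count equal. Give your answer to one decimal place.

15.0

N = 10.
Strictly below 3.7: 1. Equal to 3.7: 1.
PR = (1 + 0.5·1)/10 × 100 = 15.0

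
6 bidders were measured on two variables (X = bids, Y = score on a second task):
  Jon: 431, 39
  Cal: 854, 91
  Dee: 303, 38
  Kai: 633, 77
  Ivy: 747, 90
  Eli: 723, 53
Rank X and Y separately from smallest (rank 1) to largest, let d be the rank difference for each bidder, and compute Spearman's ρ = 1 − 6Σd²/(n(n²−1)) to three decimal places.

0.943

Ranks of variable 1: 2, 6, 1, 3, 5, 4
Ranks of variable 2: 2, 6, 1, 4, 5, 3
d = r₁ − r₂: 0, 0, 0, -1, 0, 1
d²: 0, 0, 0, 1, 0, 1; Σd² = 2
ρ = 1 − 6·2/(6·35) = 1 − 12/210 = 0.943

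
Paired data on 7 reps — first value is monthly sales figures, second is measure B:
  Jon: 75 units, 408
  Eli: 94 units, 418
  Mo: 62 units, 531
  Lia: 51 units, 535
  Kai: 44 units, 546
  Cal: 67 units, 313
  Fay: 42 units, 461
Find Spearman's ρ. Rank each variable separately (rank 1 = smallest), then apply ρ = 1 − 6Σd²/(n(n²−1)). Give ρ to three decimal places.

Ranks of variable 1: 6, 7, 4, 3, 2, 5, 1
Ranks of variable 2: 2, 3, 5, 6, 7, 1, 4
d = r₁ − r₂: 4, 4, -1, -3, -5, 4, -3
d²: 16, 16, 1, 9, 25, 16, 9; Σd² = 92
ρ = 1 − 6·92/(7·48) = 1 − 552/336 = -0.643

-0.643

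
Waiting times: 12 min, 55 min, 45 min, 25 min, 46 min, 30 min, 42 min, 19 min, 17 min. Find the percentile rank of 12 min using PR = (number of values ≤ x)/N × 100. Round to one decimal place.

11.1

N = 9.
Strictly below 12: 0. Equal to 12: 1.
PR = 1/9 × 100 = 11.1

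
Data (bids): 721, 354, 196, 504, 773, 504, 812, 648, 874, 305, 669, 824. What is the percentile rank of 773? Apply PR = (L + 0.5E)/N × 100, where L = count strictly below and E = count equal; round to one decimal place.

N = 12.
Strictly below 773: 8. Equal to 773: 1.
PR = (8 + 0.5·1)/12 × 100 = 70.8

70.8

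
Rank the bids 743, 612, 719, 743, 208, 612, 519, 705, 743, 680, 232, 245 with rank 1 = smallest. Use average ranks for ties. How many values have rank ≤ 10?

Sorted (ascending): 208, 232, 245, 519, 612, 612, 680, 705, 719, 743, 743, 743
The 2 values of 612 occupy positions 5–6 → average rank (5+6)/2 = 5.5.
The 3 values of 743 occupy positions 10–12 → average rank 11.
Ranks ≤ 10: {1, 2, 3, 4, 5.5, 5.5, 7, 8, 9} → 9 values.

9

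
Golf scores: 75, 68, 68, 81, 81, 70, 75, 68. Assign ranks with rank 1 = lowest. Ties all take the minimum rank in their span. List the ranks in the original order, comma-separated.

5, 1, 1, 7, 7, 4, 5, 1

Sorted (ascending): 68, 68, 68, 70, 75, 75, 81, 81
The 3 values of 68 occupy positions 1–3 → each gets rank 1.
The 2 values of 75 occupy positions 5–6 → each gets rank 5.
The 2 values of 81 occupy positions 7–8 → each gets rank 7.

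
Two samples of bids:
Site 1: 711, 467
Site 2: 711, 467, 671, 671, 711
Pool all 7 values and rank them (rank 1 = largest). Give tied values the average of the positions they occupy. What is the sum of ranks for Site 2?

Sorted (descending): 711, 711, 711, 671, 671, 467, 467
The 3 values of 711 occupy positions 1–3 → average rank 2.
The 2 values of 671 occupy positions 4–5 → average rank (4+5)/2 = 4.5.
The 2 values of 467 occupy positions 6–7 → average rank (6+7)/2 = 6.5.
Site 2 values → pooled ranks: 711→2, 467→6.5, 671→4.5, 671→4.5, 711→2
Rank sum = 2 + 6.5 + 4.5 + 4.5 + 2 = 19.5

19.5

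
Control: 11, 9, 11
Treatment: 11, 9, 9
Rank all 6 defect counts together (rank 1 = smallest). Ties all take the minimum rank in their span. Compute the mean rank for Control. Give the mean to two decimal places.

3.00

Sorted (ascending): 9, 9, 9, 11, 11, 11
The 3 values of 9 occupy positions 1–3 → each gets rank 1.
The 3 values of 11 occupy positions 4–6 → each gets rank 4.
Control values → pooled ranks: 11→4, 9→1, 11→4
Mean rank = (4 + 1 + 4) / 3 = 3.00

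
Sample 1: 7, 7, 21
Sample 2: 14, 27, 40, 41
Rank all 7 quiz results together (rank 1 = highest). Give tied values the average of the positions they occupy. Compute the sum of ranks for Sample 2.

Sorted (descending): 41, 40, 27, 21, 14, 7, 7
The 2 values of 7 occupy positions 6–7 → average rank (6+7)/2 = 6.5.
Sample 2 values → pooled ranks: 14→5, 27→3, 40→2, 41→1
Rank sum = 5 + 3 + 2 + 1 = 11

11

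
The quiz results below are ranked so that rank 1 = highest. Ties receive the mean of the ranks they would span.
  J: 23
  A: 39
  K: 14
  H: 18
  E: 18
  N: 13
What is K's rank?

5

Sorted (descending): 39, 23, 18, 18, 14, 13
The 2 values of 18 occupy positions 3–4 → average rank (3+4)/2 = 3.5.
K has value 14 → rank 5.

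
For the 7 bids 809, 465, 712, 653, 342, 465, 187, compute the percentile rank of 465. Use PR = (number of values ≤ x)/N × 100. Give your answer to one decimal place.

57.1

N = 7.
Strictly below 465: 2. Equal to 465: 2.
PR = 4/7 × 100 = 57.1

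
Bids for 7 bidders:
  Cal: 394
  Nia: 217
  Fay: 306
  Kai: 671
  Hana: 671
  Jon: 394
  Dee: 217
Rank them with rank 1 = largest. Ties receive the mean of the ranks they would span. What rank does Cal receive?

Sorted (descending): 671, 671, 394, 394, 306, 217, 217
The 2 values of 671 occupy positions 1–2 → average rank (1+2)/2 = 1.5.
The 2 values of 394 occupy positions 3–4 → average rank (3+4)/2 = 3.5.
The 2 values of 217 occupy positions 6–7 → average rank (6+7)/2 = 6.5.
Cal has value 394 → rank 3.5.

3.5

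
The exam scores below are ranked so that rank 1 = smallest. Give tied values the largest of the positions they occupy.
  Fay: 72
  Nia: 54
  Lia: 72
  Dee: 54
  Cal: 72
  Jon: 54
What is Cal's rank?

6

Sorted (ascending): 54, 54, 54, 72, 72, 72
The 3 values of 54 occupy positions 1–3 → each gets rank 3.
The 3 values of 72 occupy positions 4–6 → each gets rank 6.
Cal has value 72 → rank 6.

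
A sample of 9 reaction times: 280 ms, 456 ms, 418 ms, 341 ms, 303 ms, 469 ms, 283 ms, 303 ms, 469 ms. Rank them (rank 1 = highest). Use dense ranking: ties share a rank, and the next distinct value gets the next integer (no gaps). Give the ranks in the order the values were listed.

7, 2, 3, 4, 5, 1, 6, 5, 1

Sorted (descending): 469, 469, 456, 418, 341, 303, 303, 283, 280
The 2 values of 469 share dense rank 1.
The 2 values of 303 share dense rank 5.
Remaining distinct values take the next consecutive integers.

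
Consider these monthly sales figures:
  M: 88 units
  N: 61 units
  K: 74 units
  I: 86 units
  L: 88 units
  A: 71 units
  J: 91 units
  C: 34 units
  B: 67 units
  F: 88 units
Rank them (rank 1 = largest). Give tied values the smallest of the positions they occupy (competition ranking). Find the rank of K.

Sorted (descending): 91, 88, 88, 88, 86, 74, 71, 67, 61, 34
The 3 values of 88 occupy positions 2–4 → each gets rank 2.
K has value 74 units → rank 6.

6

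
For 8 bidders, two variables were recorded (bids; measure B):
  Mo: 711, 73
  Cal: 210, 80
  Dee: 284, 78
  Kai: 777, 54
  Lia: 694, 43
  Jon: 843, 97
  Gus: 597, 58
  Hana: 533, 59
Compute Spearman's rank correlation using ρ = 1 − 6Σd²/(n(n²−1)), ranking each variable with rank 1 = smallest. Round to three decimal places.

Ranks of variable 1: 6, 1, 2, 7, 5, 8, 4, 3
Ranks of variable 2: 5, 7, 6, 2, 1, 8, 3, 4
d = r₁ − r₂: 1, -6, -4, 5, 4, 0, 1, -1
d²: 1, 36, 16, 25, 16, 0, 1, 1; Σd² = 96
ρ = 1 − 6·96/(8·63) = 1 − 576/504 = -0.143

-0.143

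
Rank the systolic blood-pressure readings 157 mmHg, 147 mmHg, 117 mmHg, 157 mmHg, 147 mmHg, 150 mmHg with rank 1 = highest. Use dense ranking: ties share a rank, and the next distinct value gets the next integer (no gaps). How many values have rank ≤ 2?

Sorted (descending): 157, 157, 150, 147, 147, 117
The 2 values of 157 share dense rank 1.
The 2 values of 147 share dense rank 3.
Remaining distinct values take the next consecutive integers.
Ranks ≤ 2: {1, 1, 2} → 3 values.

3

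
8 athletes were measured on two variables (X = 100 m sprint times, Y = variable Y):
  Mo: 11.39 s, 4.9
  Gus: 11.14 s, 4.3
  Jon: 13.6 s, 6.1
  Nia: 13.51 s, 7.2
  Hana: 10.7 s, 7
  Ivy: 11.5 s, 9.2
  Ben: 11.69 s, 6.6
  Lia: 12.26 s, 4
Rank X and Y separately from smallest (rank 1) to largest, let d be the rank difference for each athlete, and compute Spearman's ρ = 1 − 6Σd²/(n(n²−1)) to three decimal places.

0.024

Ranks of variable 1: 3, 2, 8, 7, 1, 4, 5, 6
Ranks of variable 2: 3, 2, 4, 7, 6, 8, 5, 1
d = r₁ − r₂: 0, 0, 4, 0, -5, -4, 0, 5
d²: 0, 0, 16, 0, 25, 16, 0, 25; Σd² = 82
ρ = 1 − 6·82/(8·63) = 1 − 492/504 = 0.024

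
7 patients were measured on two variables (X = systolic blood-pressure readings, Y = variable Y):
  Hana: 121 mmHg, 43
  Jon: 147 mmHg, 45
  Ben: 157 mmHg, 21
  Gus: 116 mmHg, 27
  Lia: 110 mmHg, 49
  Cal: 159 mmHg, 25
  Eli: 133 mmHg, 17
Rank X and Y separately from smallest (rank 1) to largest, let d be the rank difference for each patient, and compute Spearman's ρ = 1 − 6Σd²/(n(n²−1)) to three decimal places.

-0.536

Ranks of variable 1: 3, 5, 6, 2, 1, 7, 4
Ranks of variable 2: 5, 6, 2, 4, 7, 3, 1
d = r₁ − r₂: -2, -1, 4, -2, -6, 4, 3
d²: 4, 1, 16, 4, 36, 16, 9; Σd² = 86
ρ = 1 − 6·86/(7·48) = 1 − 516/336 = -0.536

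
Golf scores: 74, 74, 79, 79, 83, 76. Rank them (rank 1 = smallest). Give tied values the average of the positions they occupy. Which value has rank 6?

83

Sorted (ascending): 74, 74, 76, 79, 79, 83
The 2 values of 74 occupy positions 1–2 → average rank (1+2)/2 = 1.5.
The 2 values of 79 occupy positions 4–5 → average rank (4+5)/2 = 4.5.
Rank 6 → value 83.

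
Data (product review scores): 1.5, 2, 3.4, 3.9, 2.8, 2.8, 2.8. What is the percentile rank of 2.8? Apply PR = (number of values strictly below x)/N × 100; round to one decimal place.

28.6

N = 7.
Strictly below 2.8: 2. Equal to 2.8: 3.
PR = 2/7 × 100 = 28.6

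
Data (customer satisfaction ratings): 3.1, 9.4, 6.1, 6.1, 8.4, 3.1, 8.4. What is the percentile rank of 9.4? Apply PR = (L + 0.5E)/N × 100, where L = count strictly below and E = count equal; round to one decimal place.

N = 7.
Strictly below 9.4: 6. Equal to 9.4: 1.
PR = (6 + 0.5·1)/7 × 100 = 92.9

92.9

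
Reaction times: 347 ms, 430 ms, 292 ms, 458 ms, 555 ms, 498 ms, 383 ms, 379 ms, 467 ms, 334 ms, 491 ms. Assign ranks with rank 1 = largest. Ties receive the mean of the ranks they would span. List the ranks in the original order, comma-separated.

Sorted (descending): 555, 498, 491, 467, 458, 430, 383, 379, 347, 334, 292
No ties — each value takes its position as its rank.

9, 6, 11, 5, 1, 2, 7, 8, 4, 10, 3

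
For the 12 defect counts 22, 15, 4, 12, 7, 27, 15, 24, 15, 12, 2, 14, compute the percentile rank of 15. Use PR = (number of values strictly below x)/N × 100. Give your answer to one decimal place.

50.0

N = 12.
Strictly below 15: 6. Equal to 15: 3.
PR = 6/12 × 100 = 50.0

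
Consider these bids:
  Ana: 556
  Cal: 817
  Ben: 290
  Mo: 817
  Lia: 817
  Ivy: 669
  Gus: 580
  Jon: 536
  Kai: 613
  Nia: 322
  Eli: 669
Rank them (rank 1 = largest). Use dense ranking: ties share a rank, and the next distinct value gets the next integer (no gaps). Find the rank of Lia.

1

Sorted (descending): 817, 817, 817, 669, 669, 613, 580, 556, 536, 322, 290
The 3 values of 817 share dense rank 1.
The 2 values of 669 share dense rank 2.
Remaining distinct values take the next consecutive integers.
Lia has value 817 → rank 1.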